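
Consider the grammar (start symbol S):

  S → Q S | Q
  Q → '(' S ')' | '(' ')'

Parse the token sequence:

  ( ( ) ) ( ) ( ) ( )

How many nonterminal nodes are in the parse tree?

[S [Q ( [S [Q ( )]] )] [S [Q ( )] [S [Q ( )] [S [Q ( )]]]]]

10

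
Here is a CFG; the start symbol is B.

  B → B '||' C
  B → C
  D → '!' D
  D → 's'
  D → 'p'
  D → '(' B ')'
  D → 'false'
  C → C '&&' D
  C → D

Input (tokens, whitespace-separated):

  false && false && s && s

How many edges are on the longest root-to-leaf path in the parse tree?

6

[B [C [C [C [C [D false]] && [D false]] && [D s]] && [D s]]]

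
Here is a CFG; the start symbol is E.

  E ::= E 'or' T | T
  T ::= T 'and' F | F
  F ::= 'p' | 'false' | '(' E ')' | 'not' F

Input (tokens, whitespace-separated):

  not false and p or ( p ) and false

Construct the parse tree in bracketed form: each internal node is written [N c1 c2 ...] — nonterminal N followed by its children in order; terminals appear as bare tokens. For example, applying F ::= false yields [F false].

[E [E [T [T [F not [F false]]] and [F p]]] or [T [T [F ( [E [T [F p]]] )]] and [F false]]]

E
E or T
T or T
T and F or T
F and F or T
not F and F or T
not false and F or T
not false and p or T
not false and p or T and F
not false and p or F and F
not false and p or ( E ) and F
not false and p or ( T ) and F
not false and p or ( F ) and F
not false and p or ( p ) and F
not false and p or ( p ) and false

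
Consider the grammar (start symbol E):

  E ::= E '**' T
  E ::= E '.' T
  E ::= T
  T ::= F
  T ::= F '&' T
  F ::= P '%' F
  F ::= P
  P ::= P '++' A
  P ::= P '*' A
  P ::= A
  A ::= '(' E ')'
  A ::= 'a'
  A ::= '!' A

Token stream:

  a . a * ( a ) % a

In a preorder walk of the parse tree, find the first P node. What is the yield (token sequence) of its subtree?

a

[E [E [T [F [P [A a]]]]] . [T [F [P [P [A a]] * [A ( [E [T [F [P [A a]]]]] )]] % [F [P [A a]]]]]]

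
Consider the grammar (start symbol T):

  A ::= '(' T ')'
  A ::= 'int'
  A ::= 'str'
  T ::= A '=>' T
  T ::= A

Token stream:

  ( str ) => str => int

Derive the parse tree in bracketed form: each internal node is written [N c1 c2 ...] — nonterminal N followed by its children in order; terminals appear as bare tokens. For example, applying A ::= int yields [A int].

[T [A ( [T [A str]] )] => [T [A str] => [T [A int]]]]

T
A => T
( T ) => T
( A ) => T
( str ) => T
( str ) => A => T
( str ) => str => T
( str ) => str => A
( str ) => str => int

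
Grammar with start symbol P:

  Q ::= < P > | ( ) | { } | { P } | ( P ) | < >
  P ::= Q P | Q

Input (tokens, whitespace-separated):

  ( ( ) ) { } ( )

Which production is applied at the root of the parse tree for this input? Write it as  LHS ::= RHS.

P ::= Q P

[P [Q ( [P [Q ( )]] )] [P [Q { }] [P [Q ( )]]]]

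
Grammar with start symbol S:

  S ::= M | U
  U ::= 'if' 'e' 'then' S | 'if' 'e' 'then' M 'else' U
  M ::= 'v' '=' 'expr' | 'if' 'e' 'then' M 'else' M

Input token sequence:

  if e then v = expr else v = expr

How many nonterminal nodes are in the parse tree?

4

[S [M if e then [M v = expr] else [M v = expr]]]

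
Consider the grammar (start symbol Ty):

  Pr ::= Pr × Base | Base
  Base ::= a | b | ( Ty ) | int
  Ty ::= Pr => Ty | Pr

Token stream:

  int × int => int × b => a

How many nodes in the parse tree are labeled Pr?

5

[Ty [Pr [Pr [Base int]] × [Base int]] => [Ty [Pr [Pr [Base int]] × [Base b]] => [Ty [Pr [Base a]]]]]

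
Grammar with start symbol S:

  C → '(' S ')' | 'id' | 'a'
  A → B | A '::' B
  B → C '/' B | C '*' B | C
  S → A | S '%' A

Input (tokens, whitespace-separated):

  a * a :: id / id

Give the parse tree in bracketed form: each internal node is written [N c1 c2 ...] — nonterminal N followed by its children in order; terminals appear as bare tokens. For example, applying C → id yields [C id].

S
A
A :: B
B :: B
C * B :: B
a * B :: B
a * C :: B
a * a :: B
a * a :: C / B
a * a :: id / B
a * a :: id / C
a * a :: id / id

[S [A [A [B [C a] * [B [C a]]]] :: [B [C id] / [B [C id]]]]]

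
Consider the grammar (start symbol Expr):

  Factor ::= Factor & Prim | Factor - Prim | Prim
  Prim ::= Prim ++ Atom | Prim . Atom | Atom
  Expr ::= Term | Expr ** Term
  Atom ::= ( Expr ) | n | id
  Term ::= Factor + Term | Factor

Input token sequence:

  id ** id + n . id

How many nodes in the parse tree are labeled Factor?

[Expr [Expr [Term [Factor [Prim [Atom id]]]]] ** [Term [Factor [Prim [Atom id]]] + [Term [Factor [Prim [Prim [Atom n]] . [Atom id]]]]]]

3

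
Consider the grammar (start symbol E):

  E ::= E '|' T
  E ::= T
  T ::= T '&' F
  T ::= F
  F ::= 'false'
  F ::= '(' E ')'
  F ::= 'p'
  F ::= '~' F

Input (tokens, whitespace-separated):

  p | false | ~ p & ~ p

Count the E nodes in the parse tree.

3

[E [E [E [T [F p]]] | [T [F false]]] | [T [T [F ~ [F p]]] & [F ~ [F p]]]]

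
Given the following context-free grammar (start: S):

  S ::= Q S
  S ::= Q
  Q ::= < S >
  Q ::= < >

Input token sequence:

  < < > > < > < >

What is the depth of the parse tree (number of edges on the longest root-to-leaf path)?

[S [Q < [S [Q < >]] >] [S [Q < >] [S [Q < >]]]]

4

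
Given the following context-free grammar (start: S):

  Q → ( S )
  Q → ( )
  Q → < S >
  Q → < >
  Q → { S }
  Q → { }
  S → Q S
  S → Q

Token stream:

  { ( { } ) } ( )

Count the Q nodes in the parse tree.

4

[S [Q { [S [Q ( [S [Q { }]] )]] }] [S [Q ( )]]]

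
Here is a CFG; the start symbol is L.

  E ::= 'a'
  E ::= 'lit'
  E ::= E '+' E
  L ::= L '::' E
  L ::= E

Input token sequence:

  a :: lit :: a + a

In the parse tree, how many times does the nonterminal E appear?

5

[L [L [L [E a]] :: [E lit]] :: [E [E a] + [E a]]]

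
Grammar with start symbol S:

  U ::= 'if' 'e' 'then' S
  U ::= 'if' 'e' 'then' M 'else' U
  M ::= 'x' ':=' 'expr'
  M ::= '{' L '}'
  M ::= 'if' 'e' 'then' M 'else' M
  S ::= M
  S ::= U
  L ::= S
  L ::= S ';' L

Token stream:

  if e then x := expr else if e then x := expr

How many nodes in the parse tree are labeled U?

[S [U if e then [M x := expr] else [U if e then [S [M x := expr]]]]]

2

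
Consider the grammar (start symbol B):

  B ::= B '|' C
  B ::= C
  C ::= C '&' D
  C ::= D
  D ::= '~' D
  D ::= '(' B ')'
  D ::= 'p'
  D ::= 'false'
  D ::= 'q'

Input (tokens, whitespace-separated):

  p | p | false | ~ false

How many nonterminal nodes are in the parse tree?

13

[B [B [B [B [C [D p]]] | [C [D p]]] | [C [D false]]] | [C [D ~ [D false]]]]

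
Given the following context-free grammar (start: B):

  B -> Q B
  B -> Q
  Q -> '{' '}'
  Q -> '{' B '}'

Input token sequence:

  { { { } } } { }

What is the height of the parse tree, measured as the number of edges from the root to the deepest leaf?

[B [Q { [B [Q { [B [Q { }]] }]] }] [B [Q { }]]]

6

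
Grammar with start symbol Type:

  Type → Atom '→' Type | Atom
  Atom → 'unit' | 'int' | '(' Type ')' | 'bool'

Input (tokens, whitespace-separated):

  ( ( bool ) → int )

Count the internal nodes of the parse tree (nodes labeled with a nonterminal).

8

[Type [Atom ( [Type [Atom ( [Type [Atom bool]] )] → [Type [Atom int]]] )]]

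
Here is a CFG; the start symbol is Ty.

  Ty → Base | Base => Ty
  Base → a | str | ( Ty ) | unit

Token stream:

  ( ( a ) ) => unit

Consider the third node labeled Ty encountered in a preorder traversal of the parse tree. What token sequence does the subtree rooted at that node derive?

[Ty [Base ( [Ty [Base ( [Ty [Base a]] )]] )] => [Ty [Base unit]]]

a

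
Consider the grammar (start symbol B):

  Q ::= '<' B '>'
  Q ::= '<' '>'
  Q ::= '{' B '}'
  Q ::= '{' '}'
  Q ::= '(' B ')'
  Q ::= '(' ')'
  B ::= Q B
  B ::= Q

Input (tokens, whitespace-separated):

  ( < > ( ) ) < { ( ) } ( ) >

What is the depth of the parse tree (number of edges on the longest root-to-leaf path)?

[B [Q ( [B [Q < >] [B [Q ( )]]] )] [B [Q < [B [Q { [B [Q ( )]] }] [B [Q ( )]]] >]]]

7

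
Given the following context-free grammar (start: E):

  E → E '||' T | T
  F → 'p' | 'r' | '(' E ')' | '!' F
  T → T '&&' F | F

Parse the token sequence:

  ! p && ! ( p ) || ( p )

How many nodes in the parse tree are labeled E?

4

[E [E [T [T [F ! [F p]]] && [F ! [F ( [E [T [F p]]] )]]]] || [T [F ( [E [T [F p]]] )]]]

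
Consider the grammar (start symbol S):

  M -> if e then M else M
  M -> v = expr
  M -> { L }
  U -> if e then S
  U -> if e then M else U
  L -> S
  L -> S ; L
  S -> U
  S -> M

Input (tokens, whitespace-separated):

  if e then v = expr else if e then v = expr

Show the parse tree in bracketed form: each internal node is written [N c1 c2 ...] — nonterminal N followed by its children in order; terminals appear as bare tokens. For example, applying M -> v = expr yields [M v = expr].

[S [U if e then [M v = expr] else [U if e then [S [M v = expr]]]]]

S
U
if e then M else U
if e then v = expr else U
if e then v = expr else if e then S
if e then v = expr else if e then M
if e then v = expr else if e then v = expr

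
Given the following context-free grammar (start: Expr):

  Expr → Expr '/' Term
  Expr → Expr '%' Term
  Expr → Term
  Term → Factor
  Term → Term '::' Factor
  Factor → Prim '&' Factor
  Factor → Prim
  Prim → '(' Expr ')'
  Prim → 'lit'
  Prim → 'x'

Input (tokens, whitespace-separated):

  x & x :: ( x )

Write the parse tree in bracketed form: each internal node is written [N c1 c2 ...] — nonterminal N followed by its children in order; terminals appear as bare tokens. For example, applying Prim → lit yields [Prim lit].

Expr
Term
Term :: Factor
Factor :: Factor
Prim & Factor :: Factor
x & Factor :: Factor
x & Prim :: Factor
x & x :: Factor
x & x :: Prim
x & x :: ( Expr )
x & x :: ( Term )
x & x :: ( Factor )
x & x :: ( Prim )
x & x :: ( x )

[Expr [Term [Term [Factor [Prim x] & [Factor [Prim x]]]] :: [Factor [Prim ( [Expr [Term [Factor [Prim x]]]] )]]]]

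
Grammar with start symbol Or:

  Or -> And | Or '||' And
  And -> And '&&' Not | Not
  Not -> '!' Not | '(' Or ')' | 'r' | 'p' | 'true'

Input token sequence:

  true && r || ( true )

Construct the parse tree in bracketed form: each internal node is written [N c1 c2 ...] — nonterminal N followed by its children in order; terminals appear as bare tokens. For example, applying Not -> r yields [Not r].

Or
Or || And
And || And
And && Not || And
Not && Not || And
true && Not || And
true && r || And
true && r || Not
true && r || ( Or )
true && r || ( And )
true && r || ( Not )
true && r || ( true )

[Or [Or [And [And [Not true]] && [Not r]]] || [And [Not ( [Or [And [Not true]]] )]]]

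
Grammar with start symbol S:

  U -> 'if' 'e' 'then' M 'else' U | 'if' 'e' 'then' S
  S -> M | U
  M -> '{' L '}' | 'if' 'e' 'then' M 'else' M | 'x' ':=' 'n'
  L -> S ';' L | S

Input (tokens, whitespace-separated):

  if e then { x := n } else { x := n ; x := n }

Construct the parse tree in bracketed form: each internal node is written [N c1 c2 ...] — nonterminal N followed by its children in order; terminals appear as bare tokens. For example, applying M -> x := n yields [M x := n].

S
M
if e then M else M
if e then { L } else M
if e then { S } else M
if e then { M } else M
if e then { x := n } else M
if e then { x := n } else { L }
if e then { x := n } else { S ; L }
if e then { x := n } else { M ; L }
if e then { x := n } else { x := n ; L }
if e then { x := n } else { x := n ; S }
if e then { x := n } else { x := n ; M }
if e then { x := n } else { x := n ; x := n }

[S [M if e then [M { [L [S [M x := n]]] }] else [M { [L [S [M x := n]] ; [L [S [M x := n]]]] }]]]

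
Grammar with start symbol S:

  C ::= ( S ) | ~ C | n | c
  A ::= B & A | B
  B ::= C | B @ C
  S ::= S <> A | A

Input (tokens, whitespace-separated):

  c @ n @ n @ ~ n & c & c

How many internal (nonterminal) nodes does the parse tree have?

17

[S [A [B [B [B [B [C c]] @ [C n]] @ [C n]] @ [C ~ [C n]]] & [A [B [C c]] & [A [B [C c]]]]]]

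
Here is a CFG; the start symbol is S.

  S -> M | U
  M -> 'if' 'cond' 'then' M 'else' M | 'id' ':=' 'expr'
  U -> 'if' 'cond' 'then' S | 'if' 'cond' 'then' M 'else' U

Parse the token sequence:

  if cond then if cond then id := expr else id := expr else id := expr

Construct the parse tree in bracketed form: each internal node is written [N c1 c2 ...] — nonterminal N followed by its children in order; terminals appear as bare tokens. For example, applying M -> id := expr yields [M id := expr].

[S [M if cond then [M if cond then [M id := expr] else [M id := expr]] else [M id := expr]]]

S
M
if cond then M else M
if cond then if cond then M else M else M
if cond then if cond then id := expr else M else M
if cond then if cond then id := expr else id := expr else M
if cond then if cond then id := expr else id := expr else id := expr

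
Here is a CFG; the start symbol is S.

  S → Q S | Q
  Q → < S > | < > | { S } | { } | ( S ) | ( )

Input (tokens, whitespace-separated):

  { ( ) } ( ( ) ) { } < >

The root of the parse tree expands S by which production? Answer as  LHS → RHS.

S → Q S

[S [Q { [S [Q ( )]] }] [S [Q ( [S [Q ( )]] )] [S [Q { }] [S [Q < >]]]]]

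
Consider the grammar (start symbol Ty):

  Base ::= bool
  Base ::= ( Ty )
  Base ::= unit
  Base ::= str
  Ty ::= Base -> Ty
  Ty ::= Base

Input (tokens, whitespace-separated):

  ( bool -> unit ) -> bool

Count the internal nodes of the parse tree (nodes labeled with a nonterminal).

[Ty [Base ( [Ty [Base bool] -> [Ty [Base unit]]] )] -> [Ty [Base bool]]]

8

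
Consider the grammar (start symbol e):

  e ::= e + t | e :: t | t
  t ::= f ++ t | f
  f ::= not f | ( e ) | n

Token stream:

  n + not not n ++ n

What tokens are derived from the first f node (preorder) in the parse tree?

[e [e [t [f n]]] + [t [f not [f not [f n]]] ++ [t [f n]]]]

n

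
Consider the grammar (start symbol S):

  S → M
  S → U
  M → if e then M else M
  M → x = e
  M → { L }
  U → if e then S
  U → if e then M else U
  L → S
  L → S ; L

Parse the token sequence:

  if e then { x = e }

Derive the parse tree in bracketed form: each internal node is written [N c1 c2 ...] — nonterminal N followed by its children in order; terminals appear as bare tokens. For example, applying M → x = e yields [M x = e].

[S [U if e then [S [M { [L [S [M x = e]]] }]]]]

S
U
if e then S
if e then M
if e then { L }
if e then { S }
if e then { M }
if e then { x = e }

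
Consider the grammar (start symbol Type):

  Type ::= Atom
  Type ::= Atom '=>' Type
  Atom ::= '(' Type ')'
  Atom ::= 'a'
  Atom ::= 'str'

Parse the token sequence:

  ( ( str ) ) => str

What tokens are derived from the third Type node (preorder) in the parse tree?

str

[Type [Atom ( [Type [Atom ( [Type [Atom str]] )]] )] => [Type [Atom str]]]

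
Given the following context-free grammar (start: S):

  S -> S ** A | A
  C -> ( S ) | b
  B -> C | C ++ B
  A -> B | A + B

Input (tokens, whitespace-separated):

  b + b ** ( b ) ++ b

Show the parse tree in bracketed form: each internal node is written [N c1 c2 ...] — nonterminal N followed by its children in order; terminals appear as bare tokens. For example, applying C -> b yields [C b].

[S [S [A [A [B [C b]]] + [B [C b]]]] ** [A [B [C ( [S [A [B [C b]]]] )] ++ [B [C b]]]]]

S
S ** A
A ** A
A + B ** A
B + B ** A
C + B ** A
b + B ** A
b + C ** A
b + b ** A
b + b ** B
b + b ** C ++ B
b + b ** ( S ) ++ B
b + b ** ( A ) ++ B
b + b ** ( B ) ++ B
b + b ** ( C ) ++ B
b + b ** ( b ) ++ B
b + b ** ( b ) ++ C
b + b ** ( b ) ++ b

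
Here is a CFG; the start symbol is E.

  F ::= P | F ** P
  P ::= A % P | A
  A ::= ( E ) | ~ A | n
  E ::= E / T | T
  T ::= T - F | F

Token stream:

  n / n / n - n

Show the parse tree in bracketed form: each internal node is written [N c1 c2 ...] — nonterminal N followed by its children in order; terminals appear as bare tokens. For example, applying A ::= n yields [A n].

E
E / T
E / T / T
T / T / T
F / T / T
P / T / T
A / T / T
n / T / T
n / F / T
n / P / T
n / A / T
n / n / T
n / n / T - F
n / n / F - F
n / n / P - F
n / n / A - F
n / n / n - F
n / n / n - P
n / n / n - A
n / n / n - n

[E [E [E [T [F [P [A n]]]]] / [T [F [P [A n]]]]] / [T [T [F [P [A n]]]] - [F [P [A n]]]]]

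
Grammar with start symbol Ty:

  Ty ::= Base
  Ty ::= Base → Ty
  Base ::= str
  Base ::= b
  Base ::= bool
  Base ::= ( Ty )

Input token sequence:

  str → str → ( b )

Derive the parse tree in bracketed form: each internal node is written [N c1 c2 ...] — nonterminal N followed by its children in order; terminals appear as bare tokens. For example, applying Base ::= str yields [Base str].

Ty
Base → Ty
str → Ty
str → Base → Ty
str → str → Ty
str → str → Base
str → str → ( Ty )
str → str → ( Base )
str → str → ( b )

[Ty [Base str] → [Ty [Base str] → [Ty [Base ( [Ty [Base b]] )]]]]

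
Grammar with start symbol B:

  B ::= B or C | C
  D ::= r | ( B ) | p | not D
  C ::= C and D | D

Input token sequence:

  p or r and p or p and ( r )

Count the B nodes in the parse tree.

4

[B [B [B [C [D p]]] or [C [C [D r]] and [D p]]] or [C [C [D p]] and [D ( [B [C [D r]]] )]]]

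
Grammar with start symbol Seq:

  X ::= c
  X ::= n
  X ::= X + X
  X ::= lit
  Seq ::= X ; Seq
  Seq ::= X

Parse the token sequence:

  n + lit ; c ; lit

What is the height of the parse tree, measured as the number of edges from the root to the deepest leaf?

4

[Seq [X [X n] + [X lit]] ; [Seq [X c] ; [Seq [X lit]]]]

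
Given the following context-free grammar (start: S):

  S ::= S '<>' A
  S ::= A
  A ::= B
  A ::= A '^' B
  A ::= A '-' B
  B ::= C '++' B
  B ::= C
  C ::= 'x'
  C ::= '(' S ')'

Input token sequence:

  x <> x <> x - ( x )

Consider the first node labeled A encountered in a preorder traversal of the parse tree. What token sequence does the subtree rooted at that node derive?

[S [S [S [A [B [C x]]]] <> [A [B [C x]]]] <> [A [A [B [C x]]] - [B [C ( [S [A [B [C x]]]] )]]]]

x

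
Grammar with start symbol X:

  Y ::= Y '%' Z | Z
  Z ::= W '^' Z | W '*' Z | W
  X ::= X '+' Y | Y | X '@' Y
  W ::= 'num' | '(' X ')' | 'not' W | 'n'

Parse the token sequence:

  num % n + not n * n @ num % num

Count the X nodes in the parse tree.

[X [X [X [Y [Y [Z [W num]]] % [Z [W n]]]] + [Y [Z [W not [W n]] * [Z [W n]]]]] @ [Y [Y [Z [W num]]] % [Z [W num]]]]

3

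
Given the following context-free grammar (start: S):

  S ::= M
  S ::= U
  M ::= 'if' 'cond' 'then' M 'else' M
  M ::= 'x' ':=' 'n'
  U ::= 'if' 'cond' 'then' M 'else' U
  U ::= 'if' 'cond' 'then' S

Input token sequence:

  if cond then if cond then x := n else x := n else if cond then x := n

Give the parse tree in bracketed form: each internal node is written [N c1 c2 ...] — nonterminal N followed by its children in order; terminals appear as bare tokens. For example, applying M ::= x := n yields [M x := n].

[S [U if cond then [M if cond then [M x := n] else [M x := n]] else [U if cond then [S [M x := n]]]]]

S
U
if cond then M else U
if cond then if cond then M else M else U
if cond then if cond then x := n else M else U
if cond then if cond then x := n else x := n else U
if cond then if cond then x := n else x := n else if cond then S
if cond then if cond then x := n else x := n else if cond then M
if cond then if cond then x := n else x := n else if cond then x := n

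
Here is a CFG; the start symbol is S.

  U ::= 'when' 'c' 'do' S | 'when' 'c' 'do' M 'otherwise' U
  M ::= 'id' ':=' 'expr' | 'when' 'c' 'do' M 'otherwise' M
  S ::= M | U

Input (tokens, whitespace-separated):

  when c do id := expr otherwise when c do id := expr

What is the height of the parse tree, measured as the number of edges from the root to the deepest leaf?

[S [U when c do [M id := expr] otherwise [U when c do [S [M id := expr]]]]]

5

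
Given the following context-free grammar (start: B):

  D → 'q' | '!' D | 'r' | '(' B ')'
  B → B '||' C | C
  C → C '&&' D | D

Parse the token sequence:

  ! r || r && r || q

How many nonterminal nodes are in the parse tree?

12

[B [B [B [C [D ! [D r]]]] || [C [C [D r]] && [D r]]] || [C [D q]]]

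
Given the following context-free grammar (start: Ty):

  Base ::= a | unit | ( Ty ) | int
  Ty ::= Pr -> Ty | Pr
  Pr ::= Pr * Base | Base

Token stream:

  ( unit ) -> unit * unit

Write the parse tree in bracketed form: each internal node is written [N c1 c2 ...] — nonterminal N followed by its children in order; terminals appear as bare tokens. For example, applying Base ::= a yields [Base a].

[Ty [Pr [Base ( [Ty [Pr [Base unit]]] )]] -> [Ty [Pr [Pr [Base unit]] * [Base unit]]]]

Ty
Pr -> Ty
Base -> Ty
( Ty ) -> Ty
( Pr ) -> Ty
( Base ) -> Ty
( unit ) -> Ty
( unit ) -> Pr
( unit ) -> Pr * Base
( unit ) -> Base * Base
( unit ) -> unit * Base
( unit ) -> unit * unit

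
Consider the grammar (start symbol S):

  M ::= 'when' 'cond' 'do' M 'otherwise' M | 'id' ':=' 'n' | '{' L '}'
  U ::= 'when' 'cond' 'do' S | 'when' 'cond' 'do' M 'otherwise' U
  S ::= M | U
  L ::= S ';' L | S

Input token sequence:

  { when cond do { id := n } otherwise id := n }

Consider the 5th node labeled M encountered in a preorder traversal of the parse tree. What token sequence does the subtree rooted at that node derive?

[S [M { [L [S [M when cond do [M { [L [S [M id := n]]] }] otherwise [M id := n]]]] }]]

id := n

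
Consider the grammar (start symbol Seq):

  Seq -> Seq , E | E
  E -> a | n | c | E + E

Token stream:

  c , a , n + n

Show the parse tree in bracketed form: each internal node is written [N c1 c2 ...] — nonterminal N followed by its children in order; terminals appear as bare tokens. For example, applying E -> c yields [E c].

Seq
Seq , E
Seq , E , E
E , E , E
c , E , E
c , a , E
c , a , E + E
c , a , n + E
c , a , n + n

[Seq [Seq [Seq [E c]] , [E a]] , [E [E n] + [E n]]]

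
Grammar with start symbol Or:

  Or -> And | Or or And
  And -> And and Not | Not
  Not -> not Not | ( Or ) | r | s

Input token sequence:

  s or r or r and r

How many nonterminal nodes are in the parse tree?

11

[Or [Or [Or [And [Not s]]] or [And [Not r]]] or [And [And [Not r]] and [Not r]]]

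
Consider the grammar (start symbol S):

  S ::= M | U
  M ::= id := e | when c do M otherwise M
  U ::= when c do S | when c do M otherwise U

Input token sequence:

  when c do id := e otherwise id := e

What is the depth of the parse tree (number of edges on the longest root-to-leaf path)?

[S [M when c do [M id := e] otherwise [M id := e]]]

3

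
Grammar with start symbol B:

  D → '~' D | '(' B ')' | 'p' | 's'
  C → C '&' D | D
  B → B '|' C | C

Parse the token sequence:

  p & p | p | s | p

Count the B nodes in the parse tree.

4

[B [B [B [B [C [C [D p]] & [D p]]] | [C [D p]]] | [C [D s]]] | [C [D p]]]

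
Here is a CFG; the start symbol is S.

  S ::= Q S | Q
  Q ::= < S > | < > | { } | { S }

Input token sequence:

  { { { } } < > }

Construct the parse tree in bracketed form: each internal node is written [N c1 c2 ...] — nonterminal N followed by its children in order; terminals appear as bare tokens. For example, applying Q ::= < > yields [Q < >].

[S [Q { [S [Q { [S [Q { }]] }] [S [Q < >]]] }]]

S
Q
{ S }
{ Q S }
{ { S } S }
{ { Q } S }
{ { { } } S }
{ { { } } Q }
{ { { } } < > }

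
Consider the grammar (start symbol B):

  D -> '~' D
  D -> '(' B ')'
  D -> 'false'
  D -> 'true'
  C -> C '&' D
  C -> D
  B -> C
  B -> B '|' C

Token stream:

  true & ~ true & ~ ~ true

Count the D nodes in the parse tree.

6

[B [C [C [C [D true]] & [D ~ [D true]]] & [D ~ [D ~ [D true]]]]]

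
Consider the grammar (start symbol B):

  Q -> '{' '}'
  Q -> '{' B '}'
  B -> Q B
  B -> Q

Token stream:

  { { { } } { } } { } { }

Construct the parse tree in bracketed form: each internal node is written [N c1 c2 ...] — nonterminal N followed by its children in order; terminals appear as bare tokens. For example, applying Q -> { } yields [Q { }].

[B [Q { [B [Q { [B [Q { }]] }] [B [Q { }]]] }] [B [Q { }] [B [Q { }]]]]

B
Q B
{ B } B
{ Q B } B
{ { B } B } B
{ { Q } B } B
{ { { } } B } B
{ { { } } Q } B
{ { { } } { } } B
{ { { } } { } } Q B
{ { { } } { } } { } B
{ { { } } { } } { } Q
{ { { } } { } } { } { }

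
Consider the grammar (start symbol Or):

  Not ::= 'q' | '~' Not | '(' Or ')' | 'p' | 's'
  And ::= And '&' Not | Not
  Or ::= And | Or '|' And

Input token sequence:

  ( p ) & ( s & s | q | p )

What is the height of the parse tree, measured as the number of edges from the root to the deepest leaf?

[Or [And [And [Not ( [Or [And [Not p]]] )]] & [Not ( [Or [Or [Or [And [And [Not s]] & [Not s]]] | [And [Not q]]] | [And [Not p]]] )]]]

9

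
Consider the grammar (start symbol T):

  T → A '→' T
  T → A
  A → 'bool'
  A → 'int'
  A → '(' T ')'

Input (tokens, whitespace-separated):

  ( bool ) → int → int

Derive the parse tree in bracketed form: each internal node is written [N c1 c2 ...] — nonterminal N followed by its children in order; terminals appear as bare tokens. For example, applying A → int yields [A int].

T
A → T
( T ) → T
( A ) → T
( bool ) → T
( bool ) → A → T
( bool ) → int → T
( bool ) → int → A
( bool ) → int → int

[T [A ( [T [A bool]] )] → [T [A int] → [T [A int]]]]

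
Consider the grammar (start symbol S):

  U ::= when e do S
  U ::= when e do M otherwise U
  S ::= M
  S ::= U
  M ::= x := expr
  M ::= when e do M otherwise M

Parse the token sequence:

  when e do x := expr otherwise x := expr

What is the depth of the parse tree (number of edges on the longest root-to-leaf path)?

[S [M when e do [M x := expr] otherwise [M x := expr]]]

3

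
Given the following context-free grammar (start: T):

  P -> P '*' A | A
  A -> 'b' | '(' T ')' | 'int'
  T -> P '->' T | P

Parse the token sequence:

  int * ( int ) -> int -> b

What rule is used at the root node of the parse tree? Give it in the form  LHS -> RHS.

T -> P '->' T

[T [P [P [A int]] * [A ( [T [P [A int]]] )]] -> [T [P [A int]] -> [T [P [A b]]]]]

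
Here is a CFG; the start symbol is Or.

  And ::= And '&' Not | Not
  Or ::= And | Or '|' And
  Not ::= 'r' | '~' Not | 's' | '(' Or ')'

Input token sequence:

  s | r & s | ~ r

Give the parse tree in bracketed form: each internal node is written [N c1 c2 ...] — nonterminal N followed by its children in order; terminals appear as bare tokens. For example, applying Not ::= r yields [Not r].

Or
Or | And
Or | And | And
And | And | And
Not | And | And
s | And | And
s | And & Not | And
s | Not & Not | And
s | r & Not | And
s | r & s | And
s | r & s | Not
s | r & s | ~ Not
s | r & s | ~ r

[Or [Or [Or [And [Not s]]] | [And [And [Not r]] & [Not s]]] | [And [Not ~ [Not r]]]]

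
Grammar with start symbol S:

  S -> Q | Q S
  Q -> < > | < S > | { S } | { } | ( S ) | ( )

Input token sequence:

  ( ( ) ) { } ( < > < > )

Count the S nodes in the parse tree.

6

[S [Q ( [S [Q ( )]] )] [S [Q { }] [S [Q ( [S [Q < >] [S [Q < >]]] )]]]]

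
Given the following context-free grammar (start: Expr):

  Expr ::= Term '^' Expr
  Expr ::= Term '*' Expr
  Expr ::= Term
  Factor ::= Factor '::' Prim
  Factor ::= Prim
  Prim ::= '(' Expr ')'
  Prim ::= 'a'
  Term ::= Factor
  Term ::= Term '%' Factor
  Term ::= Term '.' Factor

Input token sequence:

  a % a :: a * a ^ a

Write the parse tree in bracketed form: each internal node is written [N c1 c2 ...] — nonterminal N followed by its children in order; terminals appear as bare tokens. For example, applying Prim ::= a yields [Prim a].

Expr
Term * Expr
Term % Factor * Expr
Factor % Factor * Expr
Prim % Factor * Expr
a % Factor * Expr
a % Factor :: Prim * Expr
a % Prim :: Prim * Expr
a % a :: Prim * Expr
a % a :: a * Expr
a % a :: a * Term ^ Expr
a % a :: a * Factor ^ Expr
a % a :: a * Prim ^ Expr
a % a :: a * a ^ Expr
a % a :: a * a ^ Term
a % a :: a * a ^ Factor
a % a :: a * a ^ Prim
a % a :: a * a ^ a

[Expr [Term [Term [Factor [Prim a]]] % [Factor [Factor [Prim a]] :: [Prim a]]] * [Expr [Term [Factor [Prim a]]] ^ [Expr [Term [Factor [Prim a]]]]]]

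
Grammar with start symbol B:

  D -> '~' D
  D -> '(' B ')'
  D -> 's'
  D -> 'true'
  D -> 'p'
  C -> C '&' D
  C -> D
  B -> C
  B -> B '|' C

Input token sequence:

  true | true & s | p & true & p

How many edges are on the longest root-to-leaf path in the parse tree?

5

[B [B [B [C [D true]]] | [C [C [D true]] & [D s]]] | [C [C [C [D p]] & [D true]] & [D p]]]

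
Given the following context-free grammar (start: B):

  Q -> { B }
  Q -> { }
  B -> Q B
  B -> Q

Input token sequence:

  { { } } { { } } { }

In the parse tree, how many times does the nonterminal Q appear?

[B [Q { [B [Q { }]] }] [B [Q { [B [Q { }]] }] [B [Q { }]]]]

5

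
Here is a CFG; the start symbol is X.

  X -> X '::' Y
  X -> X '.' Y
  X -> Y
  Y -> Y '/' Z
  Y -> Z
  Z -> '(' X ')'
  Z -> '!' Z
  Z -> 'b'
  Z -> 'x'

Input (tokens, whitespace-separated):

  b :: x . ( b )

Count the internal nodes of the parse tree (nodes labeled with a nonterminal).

12

[X [X [X [Y [Z b]]] :: [Y [Z x]]] . [Y [Z ( [X [Y [Z b]]] )]]]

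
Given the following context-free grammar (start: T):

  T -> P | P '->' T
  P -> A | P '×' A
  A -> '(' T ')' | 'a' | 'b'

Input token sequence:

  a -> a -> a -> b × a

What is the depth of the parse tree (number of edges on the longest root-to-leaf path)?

[T [P [A a]] -> [T [P [A a]] -> [T [P [A a]] -> [T [P [P [A b]] × [A a]]]]]]

7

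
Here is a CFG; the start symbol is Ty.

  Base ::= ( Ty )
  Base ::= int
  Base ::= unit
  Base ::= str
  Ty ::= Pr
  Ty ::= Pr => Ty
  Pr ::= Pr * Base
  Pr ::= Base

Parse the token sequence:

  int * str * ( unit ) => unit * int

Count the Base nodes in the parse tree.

[Ty [Pr [Pr [Pr [Base int]] * [Base str]] * [Base ( [Ty [Pr [Base unit]]] )]] => [Ty [Pr [Pr [Base unit]] * [Base int]]]]

6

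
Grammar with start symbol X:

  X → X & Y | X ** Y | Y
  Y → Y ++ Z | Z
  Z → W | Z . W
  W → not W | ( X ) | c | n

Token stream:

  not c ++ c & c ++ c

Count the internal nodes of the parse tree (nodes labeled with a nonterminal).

15

[X [X [Y [Y [Z [W not [W c]]]] ++ [Z [W c]]]] & [Y [Y [Z [W c]]] ++ [Z [W c]]]]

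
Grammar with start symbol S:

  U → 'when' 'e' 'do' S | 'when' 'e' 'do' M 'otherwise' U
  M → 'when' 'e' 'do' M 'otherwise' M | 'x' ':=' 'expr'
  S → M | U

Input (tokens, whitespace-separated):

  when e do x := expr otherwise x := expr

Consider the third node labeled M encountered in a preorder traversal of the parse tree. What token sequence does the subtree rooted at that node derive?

[S [M when e do [M x := expr] otherwise [M x := expr]]]

x := expr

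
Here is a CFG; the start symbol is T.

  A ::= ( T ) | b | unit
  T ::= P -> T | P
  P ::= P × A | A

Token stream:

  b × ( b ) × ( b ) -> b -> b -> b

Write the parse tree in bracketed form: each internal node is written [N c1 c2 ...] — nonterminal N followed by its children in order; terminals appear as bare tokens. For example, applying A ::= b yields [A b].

[T [P [P [P [A b]] × [A ( [T [P [A b]]] )]] × [A ( [T [P [A b]]] )]] -> [T [P [A b]] -> [T [P [A b]] -> [T [P [A b]]]]]]

T
P -> T
P × A -> T
P × A × A -> T
A × A × A -> T
b × A × A -> T
b × ( T ) × A -> T
b × ( P ) × A -> T
b × ( A ) × A -> T
b × ( b ) × A -> T
b × ( b ) × ( T ) -> T
b × ( b ) × ( P ) -> T
b × ( b ) × ( A ) -> T
b × ( b ) × ( b ) -> T
b × ( b ) × ( b ) -> P -> T
b × ( b ) × ( b ) -> A -> T
b × ( b ) × ( b ) -> b -> T
b × ( b ) × ( b ) -> b -> P -> T
b × ( b ) × ( b ) -> b -> A -> T
b × ( b ) × ( b ) -> b -> b -> T
b × ( b ) × ( b ) -> b -> b -> P
b × ( b ) × ( b ) -> b -> b -> A
b × ( b ) × ( b ) -> b -> b -> b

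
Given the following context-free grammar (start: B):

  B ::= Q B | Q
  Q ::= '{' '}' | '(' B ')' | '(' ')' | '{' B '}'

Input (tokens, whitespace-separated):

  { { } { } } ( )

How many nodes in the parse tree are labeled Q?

[B [Q { [B [Q { }] [B [Q { }]]] }] [B [Q ( )]]]

4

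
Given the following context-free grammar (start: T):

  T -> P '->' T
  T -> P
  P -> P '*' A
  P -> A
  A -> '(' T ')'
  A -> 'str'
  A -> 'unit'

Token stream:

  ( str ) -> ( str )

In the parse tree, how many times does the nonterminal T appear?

[T [P [A ( [T [P [A str]]] )]] -> [T [P [A ( [T [P [A str]]] )]]]]

4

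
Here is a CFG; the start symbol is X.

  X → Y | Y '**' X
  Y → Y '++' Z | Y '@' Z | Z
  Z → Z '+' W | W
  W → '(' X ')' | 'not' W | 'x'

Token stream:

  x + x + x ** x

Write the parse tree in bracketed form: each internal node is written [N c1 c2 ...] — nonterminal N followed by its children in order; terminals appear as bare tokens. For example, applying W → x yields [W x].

X
Y ** X
Z ** X
Z + W ** X
Z + W + W ** X
W + W + W ** X
x + W + W ** X
x + x + W ** X
x + x + x ** X
x + x + x ** Y
x + x + x ** Z
x + x + x ** W
x + x + x ** x

[X [Y [Z [Z [Z [W x]] + [W x]] + [W x]]] ** [X [Y [Z [W x]]]]]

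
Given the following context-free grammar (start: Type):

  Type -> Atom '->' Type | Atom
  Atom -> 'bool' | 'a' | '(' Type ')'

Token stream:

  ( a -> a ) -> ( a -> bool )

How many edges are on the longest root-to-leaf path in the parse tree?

[Type [Atom ( [Type [Atom a] -> [Type [Atom a]]] )] -> [Type [Atom ( [Type [Atom a] -> [Type [Atom bool]]] )]]]

6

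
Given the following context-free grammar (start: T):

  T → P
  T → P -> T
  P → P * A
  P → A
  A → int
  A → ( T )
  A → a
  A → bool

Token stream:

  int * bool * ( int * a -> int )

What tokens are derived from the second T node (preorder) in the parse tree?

int * a -> int

[T [P [P [P [A int]] * [A bool]] * [A ( [T [P [P [A int]] * [A a]] -> [T [P [A int]]]] )]]]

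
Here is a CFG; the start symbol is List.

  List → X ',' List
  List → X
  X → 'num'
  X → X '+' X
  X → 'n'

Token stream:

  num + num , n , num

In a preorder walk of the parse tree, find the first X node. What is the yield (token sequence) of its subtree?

[List [X [X num] + [X num]] , [List [X n] , [List [X num]]]]

num + num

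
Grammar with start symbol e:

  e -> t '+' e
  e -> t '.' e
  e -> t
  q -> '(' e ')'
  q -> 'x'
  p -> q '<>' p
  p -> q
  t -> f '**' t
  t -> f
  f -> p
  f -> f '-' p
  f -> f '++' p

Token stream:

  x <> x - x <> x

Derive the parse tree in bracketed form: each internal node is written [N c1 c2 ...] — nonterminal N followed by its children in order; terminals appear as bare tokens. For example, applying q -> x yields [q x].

e
t
f
f - p
p - p
q <> p - p
x <> p - p
x <> q - p
x <> x - p
x <> x - q <> p
x <> x - x <> p
x <> x - x <> q
x <> x - x <> x

[e [t [f [f [p [q x] <> [p [q x]]]] - [p [q x] <> [p [q x]]]]]]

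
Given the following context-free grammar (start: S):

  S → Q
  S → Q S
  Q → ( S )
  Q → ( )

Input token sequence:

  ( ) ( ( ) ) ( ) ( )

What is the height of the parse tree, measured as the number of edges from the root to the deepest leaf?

5

[S [Q ( )] [S [Q ( [S [Q ( )]] )] [S [Q ( )] [S [Q ( )]]]]]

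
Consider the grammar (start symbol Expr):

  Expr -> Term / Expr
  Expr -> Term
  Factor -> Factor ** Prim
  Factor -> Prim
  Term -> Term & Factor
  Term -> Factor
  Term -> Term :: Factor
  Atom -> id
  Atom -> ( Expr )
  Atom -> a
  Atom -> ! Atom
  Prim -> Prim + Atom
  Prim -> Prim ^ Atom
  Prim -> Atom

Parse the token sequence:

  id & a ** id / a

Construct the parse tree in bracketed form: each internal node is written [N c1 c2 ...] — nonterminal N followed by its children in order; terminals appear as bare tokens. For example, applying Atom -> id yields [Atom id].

[Expr [Term [Term [Factor [Prim [Atom id]]]] & [Factor [Factor [Prim [Atom a]]] ** [Prim [Atom id]]]] / [Expr [Term [Factor [Prim [Atom a]]]]]]

Expr
Term / Expr
Term & Factor / Expr
Factor & Factor / Expr
Prim & Factor / Expr
Atom & Factor / Expr
id & Factor / Expr
id & Factor ** Prim / Expr
id & Prim ** Prim / Expr
id & Atom ** Prim / Expr
id & a ** Prim / Expr
id & a ** Atom / Expr
id & a ** id / Expr
id & a ** id / Term
id & a ** id / Factor
id & a ** id / Prim
id & a ** id / Atom
id & a ** id / a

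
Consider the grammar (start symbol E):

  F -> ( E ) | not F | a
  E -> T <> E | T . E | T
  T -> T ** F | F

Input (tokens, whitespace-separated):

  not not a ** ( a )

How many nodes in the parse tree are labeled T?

[E [T [T [F not [F not [F a]]]] ** [F ( [E [T [F a]]] )]]]

3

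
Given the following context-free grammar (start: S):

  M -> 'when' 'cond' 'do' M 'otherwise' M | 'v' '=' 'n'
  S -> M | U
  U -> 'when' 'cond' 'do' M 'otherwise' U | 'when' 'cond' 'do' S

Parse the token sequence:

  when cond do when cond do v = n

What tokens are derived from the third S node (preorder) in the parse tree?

[S [U when cond do [S [U when cond do [S [M v = n]]]]]]

v = n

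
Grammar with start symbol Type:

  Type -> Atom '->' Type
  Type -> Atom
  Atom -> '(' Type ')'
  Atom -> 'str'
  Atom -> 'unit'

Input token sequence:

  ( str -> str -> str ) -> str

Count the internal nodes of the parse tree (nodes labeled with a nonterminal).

10

[Type [Atom ( [Type [Atom str] -> [Type [Atom str] -> [Type [Atom str]]]] )] -> [Type [Atom str]]]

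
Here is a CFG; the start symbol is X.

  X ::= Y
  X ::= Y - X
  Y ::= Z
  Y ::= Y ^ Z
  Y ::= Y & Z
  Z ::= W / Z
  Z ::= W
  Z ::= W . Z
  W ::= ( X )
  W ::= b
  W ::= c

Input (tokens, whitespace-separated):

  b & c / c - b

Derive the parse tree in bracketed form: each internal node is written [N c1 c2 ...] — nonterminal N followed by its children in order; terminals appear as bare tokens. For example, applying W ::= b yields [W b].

X
Y - X
Y & Z - X
Z & Z - X
W & Z - X
b & Z - X
b & W / Z - X
b & c / Z - X
b & c / W - X
b & c / c - X
b & c / c - Y
b & c / c - Z
b & c / c - W
b & c / c - b

[X [Y [Y [Z [W b]]] & [Z [W c] / [Z [W c]]]] - [X [Y [Z [W b]]]]]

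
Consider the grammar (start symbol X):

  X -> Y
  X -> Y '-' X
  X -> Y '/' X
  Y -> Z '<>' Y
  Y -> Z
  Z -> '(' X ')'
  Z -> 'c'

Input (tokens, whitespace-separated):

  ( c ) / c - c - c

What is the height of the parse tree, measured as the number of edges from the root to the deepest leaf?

6

[X [Y [Z ( [X [Y [Z c]]] )]] / [X [Y [Z c]] - [X [Y [Z c]] - [X [Y [Z c]]]]]]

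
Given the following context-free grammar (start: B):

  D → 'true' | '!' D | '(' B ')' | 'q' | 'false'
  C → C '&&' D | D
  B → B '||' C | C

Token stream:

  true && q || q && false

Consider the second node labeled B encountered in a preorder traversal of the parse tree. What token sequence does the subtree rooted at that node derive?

true && q

[B [B [C [C [D true]] && [D q]]] || [C [C [D q]] && [D false]]]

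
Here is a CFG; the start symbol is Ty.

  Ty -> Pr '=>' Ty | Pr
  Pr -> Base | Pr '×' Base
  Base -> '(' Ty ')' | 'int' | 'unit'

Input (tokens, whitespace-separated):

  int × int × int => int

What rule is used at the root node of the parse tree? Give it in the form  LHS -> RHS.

[Ty [Pr [Pr [Pr [Base int]] × [Base int]] × [Base int]] => [Ty [Pr [Base int]]]]

Ty -> Pr '=>' Ty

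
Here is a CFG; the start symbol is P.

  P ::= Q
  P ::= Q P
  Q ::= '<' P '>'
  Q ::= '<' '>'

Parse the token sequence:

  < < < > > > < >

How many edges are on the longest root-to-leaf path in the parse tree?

[P [Q < [P [Q < [P [Q < >]] >]] >] [P [Q < >]]]

6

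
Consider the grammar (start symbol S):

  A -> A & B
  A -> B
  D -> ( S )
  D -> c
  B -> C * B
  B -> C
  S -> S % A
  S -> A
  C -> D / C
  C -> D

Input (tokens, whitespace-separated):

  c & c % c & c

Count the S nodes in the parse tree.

2

[S [S [A [A [B [C [D c]]]] & [B [C [D c]]]]] % [A [A [B [C [D c]]]] & [B [C [D c]]]]]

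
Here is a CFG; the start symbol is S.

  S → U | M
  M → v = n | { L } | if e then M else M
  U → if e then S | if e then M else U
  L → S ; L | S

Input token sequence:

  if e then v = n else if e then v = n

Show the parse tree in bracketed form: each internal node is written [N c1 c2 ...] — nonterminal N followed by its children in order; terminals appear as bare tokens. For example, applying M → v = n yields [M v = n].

[S [U if e then [M v = n] else [U if e then [S [M v = n]]]]]

S
U
if e then M else U
if e then v = n else U
if e then v = n else if e then S
if e then v = n else if e then M
if e then v = n else if e then v = n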